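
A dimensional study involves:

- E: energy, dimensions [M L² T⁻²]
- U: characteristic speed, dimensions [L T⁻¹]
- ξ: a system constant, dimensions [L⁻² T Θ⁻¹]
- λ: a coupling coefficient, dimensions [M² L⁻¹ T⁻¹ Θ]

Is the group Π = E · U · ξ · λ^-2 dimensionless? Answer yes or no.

Sum the exponent of each base dimension across the product:
  M: [E]_M + [U]_M + [ξ]_M − 2·[λ]_M = (1) + (0) + (0) − 2·(2) = -3
  L: [E]_L + [U]_L + [ξ]_L − 2·[λ]_L = (2) + (1) + (-2) − 2·(-1) = 3
  T: [E]_T + [U]_T + [ξ]_T − 2·[λ]_T = (-2) + (-1) + (1) − 2·(-1) = 0
  Θ: [E]_Θ + [U]_Θ + [ξ]_Θ − 2·[λ]_Θ = (0) + (0) + (-1) − 2·(1) = -3
Net dimensions [M⁻³ L³ Θ⁻³] ≠ [1] — not dimensionless.

no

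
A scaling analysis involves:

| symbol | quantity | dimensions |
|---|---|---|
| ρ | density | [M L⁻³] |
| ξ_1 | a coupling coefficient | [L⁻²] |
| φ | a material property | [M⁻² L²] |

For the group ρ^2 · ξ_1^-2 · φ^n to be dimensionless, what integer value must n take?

Balance the M exponent: (-2)·n from φ, plus 2·(1) − 2·(0) = 2 from the rest, must sum to zero.
-2n + 2 = 0, so n = 1.

1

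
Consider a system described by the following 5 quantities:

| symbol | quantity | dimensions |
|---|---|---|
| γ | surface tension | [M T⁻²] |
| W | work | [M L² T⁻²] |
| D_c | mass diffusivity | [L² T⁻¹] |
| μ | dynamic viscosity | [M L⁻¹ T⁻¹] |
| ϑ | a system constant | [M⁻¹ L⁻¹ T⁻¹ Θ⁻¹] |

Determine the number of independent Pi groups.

There are 5 variables and 4 base dimensions (M, L, T, Θ).
The dimension matrix has rank 4.
Independent dimensionless groups: 5 − 4 = 1.

1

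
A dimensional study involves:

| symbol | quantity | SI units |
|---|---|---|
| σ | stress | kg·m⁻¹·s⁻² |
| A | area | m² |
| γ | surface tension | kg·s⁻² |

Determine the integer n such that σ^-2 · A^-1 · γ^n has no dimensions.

Balance the M exponent: (1)·n from γ, plus −2·(1) − (0) = -2 from the rest, must sum to zero.
n − 2 = 0, so n = 2.

2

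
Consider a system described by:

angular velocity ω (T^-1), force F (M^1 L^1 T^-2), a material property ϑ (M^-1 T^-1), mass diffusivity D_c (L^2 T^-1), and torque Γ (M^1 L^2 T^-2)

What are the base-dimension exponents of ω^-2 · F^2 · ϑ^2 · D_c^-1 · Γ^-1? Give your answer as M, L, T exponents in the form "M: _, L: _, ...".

Collect each base-dimension exponent across the product:
  M: −2·(0) + 2·(1) + 2·(-1) − (0) − (1) = -1
  L: −2·(0) + 2·(1) + 2·(0) − (2) − (2) = -2
  T: −2·(-1) + 2·(-2) + 2·(-1) − (-1) − (-2) = -1
So the dimensions are [M⁻¹ L⁻² T⁻¹].

M: -1, L: -2, T: -1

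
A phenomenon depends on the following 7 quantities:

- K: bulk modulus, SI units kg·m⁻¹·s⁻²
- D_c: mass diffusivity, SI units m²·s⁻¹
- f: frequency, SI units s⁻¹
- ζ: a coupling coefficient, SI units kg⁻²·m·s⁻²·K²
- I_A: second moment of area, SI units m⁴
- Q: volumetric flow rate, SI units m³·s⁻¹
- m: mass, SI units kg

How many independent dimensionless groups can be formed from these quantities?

3

There are 7 variables and 4 base dimensions (M, L, T, Θ).
The dimension matrix has rank 4.
Independent dimensionless groups: 7 − 4 = 3.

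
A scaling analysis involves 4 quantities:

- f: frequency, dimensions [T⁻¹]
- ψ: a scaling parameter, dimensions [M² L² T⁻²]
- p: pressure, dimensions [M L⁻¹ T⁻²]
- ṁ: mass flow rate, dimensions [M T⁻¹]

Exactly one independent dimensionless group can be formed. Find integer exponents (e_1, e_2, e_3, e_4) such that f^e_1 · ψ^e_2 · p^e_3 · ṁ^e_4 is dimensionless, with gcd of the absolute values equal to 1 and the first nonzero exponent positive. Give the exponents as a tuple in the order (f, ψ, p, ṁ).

(2, -1, -2, 4)

M: e_1·(0) + e_2·(2) + e_3·(1) + e_4·(1) = 0
L: e_1·(0) + e_2·(2) + e_3·(-1) + e_4·(0) = 0
T: e_1·(-1) + e_2·(-2) + e_3·(-2) + e_4·(-1) = 0
Solving this homogeneous linear system for the smallest-integer solution (first nonzero entry positive) gives (2, -1, -2, 4).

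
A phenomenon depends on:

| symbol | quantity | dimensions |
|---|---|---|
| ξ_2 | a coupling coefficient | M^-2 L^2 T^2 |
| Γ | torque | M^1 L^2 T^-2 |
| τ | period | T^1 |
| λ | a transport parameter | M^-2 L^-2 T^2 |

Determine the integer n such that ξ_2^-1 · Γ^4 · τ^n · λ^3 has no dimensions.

Balance the T exponent: (1)·n from τ, plus −(2) + 4·(-2) + 3·(2) = -4 from the rest, must sum to zero.
n − 4 = 0, so n = 4.

4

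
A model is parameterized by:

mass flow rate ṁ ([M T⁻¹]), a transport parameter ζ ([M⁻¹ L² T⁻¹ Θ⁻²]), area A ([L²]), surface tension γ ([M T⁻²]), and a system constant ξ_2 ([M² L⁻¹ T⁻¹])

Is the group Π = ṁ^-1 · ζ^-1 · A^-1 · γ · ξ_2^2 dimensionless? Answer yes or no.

no

Sum the exponent of each base dimension across the product:
  M: −[ṁ]_M − [ζ]_M − [A]_M + [γ]_M + 2·[ξ_2]_M = −(1) − (-1) − (0) + (1) + 2·(2) = 5
  L: −[ṁ]_L − [ζ]_L − [A]_L + [γ]_L + 2·[ξ_2]_L = −(0) − (2) − (2) + (0) + 2·(-1) = -6
  T: −[ṁ]_T − [ζ]_T − [A]_T + [γ]_T + 2·[ξ_2]_T = −(-1) − (-1) − (0) + (-2) + 2·(-1) = -2
  Θ: −[ṁ]_Θ − [ζ]_Θ − [A]_Θ + [γ]_Θ + 2·[ξ_2]_Θ = −(0) − (-2) − (0) + (0) + 2·(0) = 2
Net dimensions [M⁵ L⁻⁶ T⁻² Θ²] ≠ [1] — not dimensionless.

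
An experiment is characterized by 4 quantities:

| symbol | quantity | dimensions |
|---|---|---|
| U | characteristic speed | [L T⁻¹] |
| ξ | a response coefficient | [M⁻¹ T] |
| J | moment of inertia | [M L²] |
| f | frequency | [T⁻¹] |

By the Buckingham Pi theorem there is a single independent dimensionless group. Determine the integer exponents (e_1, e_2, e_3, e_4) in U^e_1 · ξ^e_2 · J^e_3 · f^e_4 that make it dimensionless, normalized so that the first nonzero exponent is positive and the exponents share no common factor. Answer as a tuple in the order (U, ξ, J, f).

M: e_1·(0) + e_2·(-1) + e_3·(1) + e_4·(0) = 0
L: e_1·(1) + e_2·(0) + e_3·(2) + e_4·(0) = 0
T: e_1·(-1) + e_2·(1) + e_3·(0) + e_4·(-1) = 0
Solving this homogeneous linear system for the smallest-integer solution (first nonzero entry positive) gives (2, -1, -1, -3).

(2, -1, -1, -3)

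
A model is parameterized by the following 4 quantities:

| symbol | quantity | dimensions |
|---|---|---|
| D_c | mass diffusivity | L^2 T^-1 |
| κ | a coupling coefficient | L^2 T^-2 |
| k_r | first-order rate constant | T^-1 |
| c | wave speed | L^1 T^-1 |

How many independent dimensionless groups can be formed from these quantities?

2

There are 4 variables and 2 base dimensions (L, T).
The dimension matrix has rank 2.
Independent dimensionless groups: 4 − 2 = 2.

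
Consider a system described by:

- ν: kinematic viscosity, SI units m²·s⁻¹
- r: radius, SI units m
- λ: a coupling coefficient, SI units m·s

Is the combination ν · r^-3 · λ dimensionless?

yes

Sum the exponent of each base dimension across the product:
  L: [ν]_L − 3·[r]_L + [λ]_L = (2) − 3·(1) + (1) = 0
  T: [ν]_T − 3·[r]_T + [λ]_T = (-1) − 3·(0) + (1) = 0
All base exponents vanish — dimensionless.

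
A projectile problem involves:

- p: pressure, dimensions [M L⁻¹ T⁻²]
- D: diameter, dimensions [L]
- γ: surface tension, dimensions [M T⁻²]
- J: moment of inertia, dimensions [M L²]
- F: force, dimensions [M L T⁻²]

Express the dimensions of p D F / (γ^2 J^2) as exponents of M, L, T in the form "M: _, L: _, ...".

M: -2, L: -3, T: 0

Collect each base-dimension exponent across the product:
  M: (1) + (0) − 2·(1) − 2·(1) + (1) = -2
  L: (-1) + (1) − 2·(0) − 2·(2) + (1) = -3
  T: (-2) + (0) − 2·(-2) − 2·(0) + (-2) = 0
So the dimensions are [M⁻² L⁻³].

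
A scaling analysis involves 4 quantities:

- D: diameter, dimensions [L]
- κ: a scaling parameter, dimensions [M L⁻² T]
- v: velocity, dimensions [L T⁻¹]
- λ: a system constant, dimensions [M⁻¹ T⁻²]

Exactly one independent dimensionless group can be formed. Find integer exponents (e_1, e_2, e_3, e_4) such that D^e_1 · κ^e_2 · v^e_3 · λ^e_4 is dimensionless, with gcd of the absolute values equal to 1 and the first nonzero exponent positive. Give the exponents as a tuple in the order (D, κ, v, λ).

(3, 1, -1, 1)

M: e_1·(0) + e_2·(1) + e_3·(0) + e_4·(-1) = 0
L: e_1·(1) + e_2·(-2) + e_3·(1) + e_4·(0) = 0
T: e_1·(0) + e_2·(1) + e_3·(-1) + e_4·(-2) = 0
Solving this homogeneous linear system for the smallest-integer solution (first nonzero entry positive) gives (3, 1, -1, 1).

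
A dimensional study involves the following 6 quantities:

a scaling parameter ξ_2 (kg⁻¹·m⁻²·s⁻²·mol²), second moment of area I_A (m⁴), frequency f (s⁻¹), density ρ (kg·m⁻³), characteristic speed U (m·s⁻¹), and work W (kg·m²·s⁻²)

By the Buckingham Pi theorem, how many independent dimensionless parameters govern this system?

2

There are 6 variables and 4 base dimensions (M, L, T, N).
The dimension matrix has rank 4.
Independent dimensionless groups: 6 − 4 = 2.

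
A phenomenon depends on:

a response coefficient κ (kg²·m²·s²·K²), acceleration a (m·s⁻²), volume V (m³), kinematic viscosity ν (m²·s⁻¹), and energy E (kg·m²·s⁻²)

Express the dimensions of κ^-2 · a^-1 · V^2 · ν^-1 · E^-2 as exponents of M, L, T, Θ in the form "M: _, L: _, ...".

Collect each base-dimension exponent across the product:
  M: −2·(2) − (0) + 2·(0) − (0) − 2·(1) = -6
  L: −2·(2) − (1) + 2·(3) − (2) − 2·(2) = -5
  T: −2·(2) − (-2) + 2·(0) − (-1) − 2·(-2) = 3
  Θ: −2·(2) − (0) + 2·(0) − (0) − 2·(0) = -4
So the dimensions are [M⁻⁶ L⁻⁵ T³ Θ⁻⁴].

M: -6, L: -5, T: 3, Θ: -4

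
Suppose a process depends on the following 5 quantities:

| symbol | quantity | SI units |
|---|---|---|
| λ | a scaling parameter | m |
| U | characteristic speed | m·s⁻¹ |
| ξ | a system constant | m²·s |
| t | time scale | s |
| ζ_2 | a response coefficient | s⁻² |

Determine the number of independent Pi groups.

3

There are 5 variables and 2 base dimensions (L, T).
The dimension matrix has rank 2.
Independent dimensionless groups: 5 − 2 = 3.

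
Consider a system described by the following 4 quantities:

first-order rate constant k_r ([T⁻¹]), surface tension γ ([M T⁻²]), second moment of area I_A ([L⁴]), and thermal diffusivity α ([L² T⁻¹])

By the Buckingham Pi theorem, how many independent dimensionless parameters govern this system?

1

There are 4 variables and 3 base dimensions (M, L, T).
The dimension matrix has rank 3.
Independent dimensionless groups: 4 − 3 = 1.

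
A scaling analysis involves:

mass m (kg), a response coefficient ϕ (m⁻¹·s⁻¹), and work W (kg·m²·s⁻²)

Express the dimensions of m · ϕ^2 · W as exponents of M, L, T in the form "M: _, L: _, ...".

M: 2, L: 0, T: -4

Collect each base-dimension exponent across the product:
  M: (1) + 2·(0) + (1) = 2
  L: (0) + 2·(-1) + (2) = 0
  T: (0) + 2·(-1) + (-2) = -4
So the dimensions are [M² T⁻⁴].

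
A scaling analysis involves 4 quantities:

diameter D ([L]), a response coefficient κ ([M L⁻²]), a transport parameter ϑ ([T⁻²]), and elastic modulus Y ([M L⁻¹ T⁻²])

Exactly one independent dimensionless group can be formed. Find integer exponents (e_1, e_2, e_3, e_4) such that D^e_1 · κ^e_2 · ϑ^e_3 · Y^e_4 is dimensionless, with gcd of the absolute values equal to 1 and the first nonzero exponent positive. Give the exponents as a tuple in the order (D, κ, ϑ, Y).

(1, 1, 1, -1)

M: e_1·(0) + e_2·(1) + e_3·(0) + e_4·(1) = 0
L: e_1·(1) + e_2·(-2) + e_3·(0) + e_4·(-1) = 0
T: e_1·(0) + e_2·(0) + e_3·(-2) + e_4·(-2) = 0
Solving this homogeneous linear system for the smallest-integer solution (first nonzero entry positive) gives (1, 1, 1, -1).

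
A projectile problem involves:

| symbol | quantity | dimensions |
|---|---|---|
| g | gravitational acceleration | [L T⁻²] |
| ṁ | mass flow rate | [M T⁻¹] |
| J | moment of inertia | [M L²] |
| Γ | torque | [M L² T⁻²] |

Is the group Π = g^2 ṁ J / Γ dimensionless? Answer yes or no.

no

Sum the exponent of each base dimension across the product:
  M: 2·[g]_M + [ṁ]_M + [J]_M − [Γ]_M = 2·(0) + (1) + (1) − (1) = 1
  L: 2·[g]_L + [ṁ]_L + [J]_L − [Γ]_L = 2·(1) + (0) + (2) − (2) = 2
  T: 2·[g]_T + [ṁ]_T + [J]_T − [Γ]_T = 2·(-2) + (-1) + (0) − (-2) = -3
Net dimensions [M L² T⁻³] ≠ [1] — not dimensionless.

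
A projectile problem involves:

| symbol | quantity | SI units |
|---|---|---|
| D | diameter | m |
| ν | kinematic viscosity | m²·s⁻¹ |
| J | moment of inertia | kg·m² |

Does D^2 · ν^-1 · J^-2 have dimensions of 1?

no

Sum the exponent of each base dimension across the product:
  M: 2·[D]_M − [ν]_M − 2·[J]_M = 2·(0) − (0) − 2·(1) = -2
  L: 2·[D]_L − [ν]_L − 2·[J]_L = 2·(1) − (2) − 2·(2) = -4
  T: 2·[D]_T − [ν]_T − 2·[J]_T = 2·(0) − (-1) − 2·(0) = 1
Net dimensions [M⁻² L⁻⁴ T] ≠ [1] — not dimensionless.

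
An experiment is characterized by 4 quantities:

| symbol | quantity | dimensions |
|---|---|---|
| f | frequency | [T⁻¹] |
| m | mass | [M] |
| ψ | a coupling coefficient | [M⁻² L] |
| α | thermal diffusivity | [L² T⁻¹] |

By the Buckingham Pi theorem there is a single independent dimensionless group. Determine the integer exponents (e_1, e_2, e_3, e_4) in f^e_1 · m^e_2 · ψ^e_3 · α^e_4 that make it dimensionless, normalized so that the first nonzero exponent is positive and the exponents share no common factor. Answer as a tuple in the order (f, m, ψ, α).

(1, 4, 2, -1)

M: e_1·(0) + e_2·(1) + e_3·(-2) + e_4·(0) = 0
L: e_1·(0) + e_2·(0) + e_3·(1) + e_4·(2) = 0
T: e_1·(-1) + e_2·(0) + e_3·(0) + e_4·(-1) = 0
Solving this homogeneous linear system for the smallest-integer solution (first nonzero entry positive) gives (1, 4, 2, -1).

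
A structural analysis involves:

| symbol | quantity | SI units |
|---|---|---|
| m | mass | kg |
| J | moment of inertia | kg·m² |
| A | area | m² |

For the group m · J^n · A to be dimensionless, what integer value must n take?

-1

Balance the M exponent: (1)·n from J, plus (1) + (0) = 1 from the rest, must sum to zero.
n + 1 = 0, so n = -1.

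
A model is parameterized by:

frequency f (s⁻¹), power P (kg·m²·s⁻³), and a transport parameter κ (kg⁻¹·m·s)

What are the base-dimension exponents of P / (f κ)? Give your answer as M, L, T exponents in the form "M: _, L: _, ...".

M: 2, L: 1, T: -3

Collect each base-dimension exponent across the product:
  M: −(0) + (1) − (-1) = 2
  L: −(0) + (2) − (1) = 1
  T: −(-1) + (-3) − (1) = -3
So the dimensions are [M² L T⁻³].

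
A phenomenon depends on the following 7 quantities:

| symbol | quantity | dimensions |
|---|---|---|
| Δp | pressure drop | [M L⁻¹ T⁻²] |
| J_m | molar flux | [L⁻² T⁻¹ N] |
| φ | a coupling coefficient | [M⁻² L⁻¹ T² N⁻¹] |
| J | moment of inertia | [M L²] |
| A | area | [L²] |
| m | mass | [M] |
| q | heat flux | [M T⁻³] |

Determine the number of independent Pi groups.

3

There are 7 variables and 4 base dimensions (M, L, T, N).
The dimension matrix has rank 4.
Independent dimensionless groups: 7 − 4 = 3.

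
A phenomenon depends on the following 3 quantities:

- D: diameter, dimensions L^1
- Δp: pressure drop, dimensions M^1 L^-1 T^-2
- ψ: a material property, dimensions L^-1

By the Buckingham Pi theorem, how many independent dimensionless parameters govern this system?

There are 3 variables and 3 base dimensions (M, L, T).
The dimension matrix has rank 2 (less than 3: the dimension vectors are linearly dependent).
Independent dimensionless groups: 3 − 2 = 1.

1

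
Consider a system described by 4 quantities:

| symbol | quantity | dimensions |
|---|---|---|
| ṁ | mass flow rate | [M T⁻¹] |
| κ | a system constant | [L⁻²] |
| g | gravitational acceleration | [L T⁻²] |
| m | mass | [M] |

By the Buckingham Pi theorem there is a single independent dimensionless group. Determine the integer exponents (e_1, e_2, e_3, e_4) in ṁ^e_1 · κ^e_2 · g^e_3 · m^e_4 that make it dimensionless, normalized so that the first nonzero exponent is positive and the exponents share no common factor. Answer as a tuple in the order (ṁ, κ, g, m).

(4, -1, -2, -4)

M: e_1·(1) + e_2·(0) + e_3·(0) + e_4·(1) = 0
L: e_1·(0) + e_2·(-2) + e_3·(1) + e_4·(0) = 0
T: e_1·(-1) + e_2·(0) + e_3·(-2) + e_4·(0) = 0
Solving this homogeneous linear system for the smallest-integer solution (first nonzero entry positive) gives (4, -1, -2, -4).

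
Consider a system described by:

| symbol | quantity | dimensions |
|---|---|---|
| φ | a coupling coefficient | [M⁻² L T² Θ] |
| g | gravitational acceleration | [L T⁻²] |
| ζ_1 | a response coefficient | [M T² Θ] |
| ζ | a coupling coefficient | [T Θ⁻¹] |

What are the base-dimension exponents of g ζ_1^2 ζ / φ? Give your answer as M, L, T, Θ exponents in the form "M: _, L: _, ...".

Collect each base-dimension exponent across the product:
  M: −(-2) + (0) + 2·(1) + (0) = 4
  L: −(1) + (1) + 2·(0) + (0) = 0
  T: −(2) + (-2) + 2·(2) + (1) = 1
  Θ: −(1) + (0) + 2·(1) + (-1) = 0
So the dimensions are [M⁴ T].

M: 4, L: 0, T: 1, Θ: 0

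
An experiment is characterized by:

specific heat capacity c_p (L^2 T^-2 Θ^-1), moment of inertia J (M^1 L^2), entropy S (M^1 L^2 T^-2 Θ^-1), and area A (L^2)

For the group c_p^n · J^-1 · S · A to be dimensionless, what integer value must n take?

-1

Balance the L exponent: (2)·n from c_p, plus −(2) + (2) + (2) = 2 from the rest, must sum to zero.
2n + 2 = 0, so n = -1.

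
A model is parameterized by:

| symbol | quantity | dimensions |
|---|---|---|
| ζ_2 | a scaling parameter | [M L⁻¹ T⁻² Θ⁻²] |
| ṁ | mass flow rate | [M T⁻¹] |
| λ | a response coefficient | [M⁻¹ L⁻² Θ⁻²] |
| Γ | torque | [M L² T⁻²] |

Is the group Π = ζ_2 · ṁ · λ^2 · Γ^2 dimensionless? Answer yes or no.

Sum the exponent of each base dimension across the product:
  M: [ζ_2]_M + [ṁ]_M + 2·[λ]_M + 2·[Γ]_M = (1) + (1) + 2·(-1) + 2·(1) = 2
  L: [ζ_2]_L + [ṁ]_L + 2·[λ]_L + 2·[Γ]_L = (-1) + (0) + 2·(-2) + 2·(2) = -1
  T: [ζ_2]_T + [ṁ]_T + 2·[λ]_T + 2·[Γ]_T = (-2) + (-1) + 2·(0) + 2·(-2) = -7
  Θ: [ζ_2]_Θ + [ṁ]_Θ + 2·[λ]_Θ + 2·[Γ]_Θ = (-2) + (0) + 2·(-2) + 2·(0) = -6
Net dimensions [M² L⁻¹ T⁻⁷ Θ⁻⁶] ≠ [1] — not dimensionless.

no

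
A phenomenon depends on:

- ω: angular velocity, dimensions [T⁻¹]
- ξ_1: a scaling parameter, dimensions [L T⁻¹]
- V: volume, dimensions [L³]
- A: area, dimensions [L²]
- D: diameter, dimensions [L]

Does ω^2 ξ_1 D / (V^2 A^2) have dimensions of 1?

no

Sum the exponent of each base dimension across the product:
  L: 2·[ω]_L + [ξ_1]_L − 2·[V]_L − 2·[A]_L + [D]_L = 2·(0) + (1) − 2·(3) − 2·(2) + (1) = -8
  T: 2·[ω]_T + [ξ_1]_T − 2·[V]_T − 2·[A]_T + [D]_T = 2·(-1) + (-1) − 2·(0) − 2·(0) + (0) = -3
Net dimensions [L⁻⁸ T⁻³] ≠ [1] — not dimensionless.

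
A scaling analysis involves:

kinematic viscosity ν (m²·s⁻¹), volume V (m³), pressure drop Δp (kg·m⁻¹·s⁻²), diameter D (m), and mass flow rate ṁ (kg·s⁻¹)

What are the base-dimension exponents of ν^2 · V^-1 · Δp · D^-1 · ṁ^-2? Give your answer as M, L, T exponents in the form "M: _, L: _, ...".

Collect each base-dimension exponent across the product:
  M: 2·(0) − (0) + (1) − (0) − 2·(1) = -1
  L: 2·(2) − (3) + (-1) − (1) − 2·(0) = -1
  T: 2·(-1) − (0) + (-2) − (0) − 2·(-1) = -2
So the dimensions are [M⁻¹ L⁻¹ T⁻²].

M: -1, L: -1, T: -2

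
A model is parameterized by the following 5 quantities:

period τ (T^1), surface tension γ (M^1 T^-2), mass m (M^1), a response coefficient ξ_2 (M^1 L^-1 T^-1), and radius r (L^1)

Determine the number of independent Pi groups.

There are 5 variables and 3 base dimensions (M, L, T).
The dimension matrix has rank 3.
Independent dimensionless groups: 5 − 3 = 2.

2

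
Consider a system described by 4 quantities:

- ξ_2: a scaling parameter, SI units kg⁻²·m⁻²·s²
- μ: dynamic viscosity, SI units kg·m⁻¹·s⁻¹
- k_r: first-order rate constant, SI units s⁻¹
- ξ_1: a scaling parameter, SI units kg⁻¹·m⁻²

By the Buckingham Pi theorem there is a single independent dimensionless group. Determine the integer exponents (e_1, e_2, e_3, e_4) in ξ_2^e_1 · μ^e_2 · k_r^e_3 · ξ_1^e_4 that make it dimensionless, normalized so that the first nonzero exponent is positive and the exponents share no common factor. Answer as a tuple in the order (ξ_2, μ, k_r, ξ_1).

(3, 2, 4, -4)

M: e_1·(-2) + e_2·(1) + e_3·(0) + e_4·(-1) = 0
L: e_1·(-2) + e_2·(-1) + e_3·(0) + e_4·(-2) = 0
T: e_1·(2) + e_2·(-1) + e_3·(-1) + e_4·(0) = 0
Solving this homogeneous linear system for the smallest-integer solution (first nonzero entry positive) gives (3, 2, 4, -4).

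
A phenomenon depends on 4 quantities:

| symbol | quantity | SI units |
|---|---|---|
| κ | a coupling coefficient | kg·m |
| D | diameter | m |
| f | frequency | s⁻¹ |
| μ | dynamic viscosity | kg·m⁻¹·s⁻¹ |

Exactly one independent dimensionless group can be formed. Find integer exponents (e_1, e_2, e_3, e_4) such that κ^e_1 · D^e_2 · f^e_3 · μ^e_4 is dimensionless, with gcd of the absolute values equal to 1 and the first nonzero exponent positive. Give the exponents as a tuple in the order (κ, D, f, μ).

M: e_1·(1) + e_2·(0) + e_3·(0) + e_4·(1) = 0
L: e_1·(1) + e_2·(1) + e_3·(0) + e_4·(-1) = 0
T: e_1·(0) + e_2·(0) + e_3·(-1) + e_4·(-1) = 0
Solving this homogeneous linear system for the smallest-integer solution (first nonzero entry positive) gives (1, -2, 1, -1).

(1, -2, 1, -1)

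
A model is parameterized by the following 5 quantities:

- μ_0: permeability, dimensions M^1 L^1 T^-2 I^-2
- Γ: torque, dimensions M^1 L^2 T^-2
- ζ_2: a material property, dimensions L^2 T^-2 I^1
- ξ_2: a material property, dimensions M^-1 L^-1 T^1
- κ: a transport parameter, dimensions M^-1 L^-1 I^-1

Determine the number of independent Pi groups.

1

There are 5 variables and 4 base dimensions (M, L, T, I).
The dimension matrix has rank 4.
Independent dimensionless groups: 5 − 4 = 1.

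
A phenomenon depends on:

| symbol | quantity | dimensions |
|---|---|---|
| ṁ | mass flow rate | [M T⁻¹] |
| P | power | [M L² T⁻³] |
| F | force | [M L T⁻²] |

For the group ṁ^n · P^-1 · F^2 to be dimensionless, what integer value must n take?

-1

Balance the M exponent: (1)·n from ṁ, plus −(1) + 2·(1) = 1 from the rest, must sum to zero.
n + 1 = 0, so n = -1.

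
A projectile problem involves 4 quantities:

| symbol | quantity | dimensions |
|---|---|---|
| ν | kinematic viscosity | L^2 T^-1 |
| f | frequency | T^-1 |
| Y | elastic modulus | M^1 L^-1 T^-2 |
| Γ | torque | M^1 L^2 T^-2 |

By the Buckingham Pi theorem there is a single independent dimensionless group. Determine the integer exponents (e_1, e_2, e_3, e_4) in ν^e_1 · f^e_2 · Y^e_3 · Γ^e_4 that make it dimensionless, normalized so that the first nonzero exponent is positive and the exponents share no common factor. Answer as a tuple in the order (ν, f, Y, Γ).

(3, -3, 2, -2)

M: e_1·(0) + e_2·(0) + e_3·(1) + e_4·(1) = 0
L: e_1·(2) + e_2·(0) + e_3·(-1) + e_4·(2) = 0
T: e_1·(-1) + e_2·(-1) + e_3·(-2) + e_4·(-2) = 0
Solving this homogeneous linear system for the smallest-integer solution (first nonzero entry positive) gives (3, -3, 2, -2).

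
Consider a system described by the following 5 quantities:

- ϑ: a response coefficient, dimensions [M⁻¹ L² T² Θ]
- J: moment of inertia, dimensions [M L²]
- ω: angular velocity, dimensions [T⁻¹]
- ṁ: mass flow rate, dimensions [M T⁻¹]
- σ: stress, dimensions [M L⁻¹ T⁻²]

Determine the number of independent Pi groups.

1

There are 5 variables and 4 base dimensions (M, L, T, Θ).
The dimension matrix has rank 4.
Independent dimensionless groups: 5 − 4 = 1.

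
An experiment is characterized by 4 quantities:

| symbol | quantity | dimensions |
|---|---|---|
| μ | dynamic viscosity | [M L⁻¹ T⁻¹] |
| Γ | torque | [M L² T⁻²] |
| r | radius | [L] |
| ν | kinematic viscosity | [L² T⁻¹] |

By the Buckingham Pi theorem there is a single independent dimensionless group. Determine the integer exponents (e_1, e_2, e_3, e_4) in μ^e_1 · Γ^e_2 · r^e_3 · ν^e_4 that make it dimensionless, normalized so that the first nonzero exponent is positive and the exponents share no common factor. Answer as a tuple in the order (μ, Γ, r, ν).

(1, -1, 1, 1)

M: e_1·(1) + e_2·(1) + e_3·(0) + e_4·(0) = 0
L: e_1·(-1) + e_2·(2) + e_3·(1) + e_4·(2) = 0
T: e_1·(-1) + e_2·(-2) + e_3·(0) + e_4·(-1) = 0
Solving this homogeneous linear system for the smallest-integer solution (first nonzero entry positive) gives (1, -1, 1, 1).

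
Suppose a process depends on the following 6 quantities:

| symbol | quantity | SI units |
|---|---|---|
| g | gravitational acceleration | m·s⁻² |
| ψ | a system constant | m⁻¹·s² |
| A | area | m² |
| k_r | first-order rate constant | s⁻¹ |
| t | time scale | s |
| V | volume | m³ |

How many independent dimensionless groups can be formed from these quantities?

4

There are 6 variables and 2 base dimensions (L, T).
The dimension matrix has rank 2.
Independent dimensionless groups: 6 − 2 = 4.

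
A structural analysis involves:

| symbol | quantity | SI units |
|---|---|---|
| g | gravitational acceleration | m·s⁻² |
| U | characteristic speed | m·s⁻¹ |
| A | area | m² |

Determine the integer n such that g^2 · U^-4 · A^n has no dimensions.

1

Balance the L exponent: (2)·n from A, plus 2·(1) − 4·(1) = -2 from the rest, must sum to zero.
2n − 2 = 0, so n = 1.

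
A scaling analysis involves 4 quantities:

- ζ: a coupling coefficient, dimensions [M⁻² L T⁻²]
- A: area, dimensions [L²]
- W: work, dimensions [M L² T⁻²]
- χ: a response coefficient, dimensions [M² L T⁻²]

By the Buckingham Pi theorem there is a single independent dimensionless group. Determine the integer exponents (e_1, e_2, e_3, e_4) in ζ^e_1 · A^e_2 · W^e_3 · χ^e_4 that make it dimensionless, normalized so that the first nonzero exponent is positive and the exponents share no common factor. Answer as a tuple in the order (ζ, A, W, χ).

M: e_1·(-2) + e_2·(0) + e_3·(1) + e_4·(2) = 0
L: e_1·(1) + e_2·(2) + e_3·(2) + e_4·(1) = 0
T: e_1·(-2) + e_2·(0) + e_3·(-2) + e_4·(-2) = 0
Solving this homogeneous linear system for the smallest-integer solution (first nonzero entry positive) gives (1, 2, -4, 3).

(1, 2, -4, 3)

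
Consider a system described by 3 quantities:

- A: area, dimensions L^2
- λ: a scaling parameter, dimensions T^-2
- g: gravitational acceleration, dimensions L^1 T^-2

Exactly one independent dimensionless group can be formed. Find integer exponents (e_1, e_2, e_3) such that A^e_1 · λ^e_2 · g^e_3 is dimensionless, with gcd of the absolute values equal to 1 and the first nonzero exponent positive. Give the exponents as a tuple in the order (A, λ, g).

(1, 2, -2)

L: e_1·(2) + e_2·(0) + e_3·(1) = 0
T: e_1·(0) + e_2·(-2) + e_3·(-2) = 0
Solving this homogeneous linear system for the smallest-integer solution (first nonzero entry positive) gives (1, 2, -2).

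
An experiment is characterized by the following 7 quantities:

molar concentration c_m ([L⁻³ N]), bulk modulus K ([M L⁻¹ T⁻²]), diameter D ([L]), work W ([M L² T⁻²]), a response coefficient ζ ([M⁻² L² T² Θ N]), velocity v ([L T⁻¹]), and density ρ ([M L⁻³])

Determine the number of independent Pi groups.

There are 7 variables and 5 base dimensions (M, L, T, Θ, N).
The dimension matrix has rank 5.
Independent dimensionless groups: 7 − 5 = 2.

2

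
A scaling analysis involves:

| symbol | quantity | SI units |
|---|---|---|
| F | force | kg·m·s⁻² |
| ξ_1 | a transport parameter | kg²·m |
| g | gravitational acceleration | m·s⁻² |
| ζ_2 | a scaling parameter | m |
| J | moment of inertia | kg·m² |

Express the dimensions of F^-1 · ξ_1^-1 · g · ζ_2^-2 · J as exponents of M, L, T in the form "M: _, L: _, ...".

M: -2, L: -1, T: 0

Collect each base-dimension exponent across the product:
  M: −(1) − (2) + (0) − 2·(0) + (1) = -2
  L: −(1) − (1) + (1) − 2·(1) + (2) = -1
  T: −(-2) − (0) + (-2) − 2·(0) + (0) = 0
So the dimensions are [M⁻² L⁻¹].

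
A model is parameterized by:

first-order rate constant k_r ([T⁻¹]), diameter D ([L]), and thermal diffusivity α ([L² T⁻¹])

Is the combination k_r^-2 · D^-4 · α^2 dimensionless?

Sum the exponent of each base dimension across the product:
  M: −2·[k_r]_M − 4·[D]_M + 2·[α]_M = −2·(0) − 4·(0) + 2·(0) = 0
  L: −2·[k_r]_L − 4·[D]_L + 2·[α]_L = −2·(0) − 4·(1) + 2·(2) = 0
  T: −2·[k_r]_T − 4·[D]_T + 2·[α]_T = −2·(-1) − 4·(0) + 2·(-1) = 0
All base exponents vanish — dimensionless.

yes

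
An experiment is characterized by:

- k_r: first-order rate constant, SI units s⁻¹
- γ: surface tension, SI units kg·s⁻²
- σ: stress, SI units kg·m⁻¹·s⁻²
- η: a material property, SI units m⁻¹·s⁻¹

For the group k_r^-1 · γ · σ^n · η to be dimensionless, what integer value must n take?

-1

Balance the M exponent: (1)·n from σ, plus −(0) + (1) + (0) = 1 from the rest, must sum to zero.
n + 1 = 0, so n = -1.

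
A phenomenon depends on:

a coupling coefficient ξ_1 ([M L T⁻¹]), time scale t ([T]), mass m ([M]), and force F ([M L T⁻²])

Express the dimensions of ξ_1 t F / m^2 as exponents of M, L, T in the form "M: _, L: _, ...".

M: 0, L: 2, T: -2

Collect each base-dimension exponent across the product:
  M: (1) + (0) − 2·(1) + (1) = 0
  L: (1) + (0) − 2·(0) + (1) = 2
  T: (-1) + (1) − 2·(0) + (-2) = -2
So the dimensions are [L² T⁻²].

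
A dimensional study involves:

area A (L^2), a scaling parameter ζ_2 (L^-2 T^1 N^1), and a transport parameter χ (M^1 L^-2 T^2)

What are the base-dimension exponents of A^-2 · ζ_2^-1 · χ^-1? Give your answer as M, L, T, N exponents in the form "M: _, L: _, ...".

M: -1, L: 0, T: -3, N: -1

Collect each base-dimension exponent across the product:
  M: −2·(0) − (0) − (1) = -1
  L: −2·(2) − (-2) − (-2) = 0
  T: −2·(0) − (1) − (2) = -3
  N: −2·(0) − (1) − (0) = -1
So the dimensions are [M⁻¹ T⁻³ N⁻¹].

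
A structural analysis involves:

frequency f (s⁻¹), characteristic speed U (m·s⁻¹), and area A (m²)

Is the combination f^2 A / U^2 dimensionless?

Sum the exponent of each base dimension across the product:
  L: 2·[f]_L − 2·[U]_L + [A]_L = 2·(0) − 2·(1) + (2) = 0
  T: 2·[f]_T − 2·[U]_T + [A]_T = 2·(-1) − 2·(-1) + (0) = 0
All base exponents vanish — dimensionless.

yes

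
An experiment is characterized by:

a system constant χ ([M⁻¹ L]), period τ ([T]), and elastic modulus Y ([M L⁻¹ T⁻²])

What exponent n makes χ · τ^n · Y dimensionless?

2

Balance the T exponent: (1)·n from τ, plus (0) + (-2) = -2 from the rest, must sum to zero.
n − 2 = 0, so n = 2.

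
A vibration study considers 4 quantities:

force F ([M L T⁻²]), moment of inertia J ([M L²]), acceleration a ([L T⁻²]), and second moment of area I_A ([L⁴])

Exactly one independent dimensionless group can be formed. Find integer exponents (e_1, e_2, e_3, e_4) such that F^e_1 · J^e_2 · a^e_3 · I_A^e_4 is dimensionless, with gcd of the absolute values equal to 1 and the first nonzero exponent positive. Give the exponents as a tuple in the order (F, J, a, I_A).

(2, -2, -2, 1)

M: e_1·(1) + e_2·(1) + e_3·(0) + e_4·(0) = 0
L: e_1·(1) + e_2·(2) + e_3·(1) + e_4·(4) = 0
T: e_1·(-2) + e_2·(0) + e_3·(-2) + e_4·(0) = 0
Solving this homogeneous linear system for the smallest-integer solution (first nonzero entry positive) gives (2, -2, -2, 1).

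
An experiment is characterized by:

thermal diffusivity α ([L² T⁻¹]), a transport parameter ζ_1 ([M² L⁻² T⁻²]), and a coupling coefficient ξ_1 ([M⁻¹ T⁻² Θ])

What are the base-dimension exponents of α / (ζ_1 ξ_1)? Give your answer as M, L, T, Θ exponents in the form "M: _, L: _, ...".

Collect each base-dimension exponent across the product:
  M: (0) − (2) − (-1) = -1
  L: (2) − (-2) − (0) = 4
  T: (-1) − (-2) − (-2) = 3
  Θ: (0) − (0) − (1) = -1
So the dimensions are [M⁻¹ L⁴ T³ Θ⁻¹].

M: -1, L: 4, T: 3, Θ: -1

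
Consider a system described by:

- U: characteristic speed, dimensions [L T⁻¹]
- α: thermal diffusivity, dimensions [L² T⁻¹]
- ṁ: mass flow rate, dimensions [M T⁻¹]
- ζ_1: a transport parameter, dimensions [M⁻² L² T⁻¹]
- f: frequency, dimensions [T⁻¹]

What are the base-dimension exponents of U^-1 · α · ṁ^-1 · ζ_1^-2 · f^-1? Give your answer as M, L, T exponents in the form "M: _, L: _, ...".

Collect each base-dimension exponent across the product:
  M: −(0) + (0) − (1) − 2·(-2) − (0) = 3
  L: −(1) + (2) − (0) − 2·(2) − (0) = -3
  T: −(-1) + (-1) − (-1) − 2·(-1) − (-1) = 4
So the dimensions are [M³ L⁻³ T⁴].

M: 3, L: -3, T: 4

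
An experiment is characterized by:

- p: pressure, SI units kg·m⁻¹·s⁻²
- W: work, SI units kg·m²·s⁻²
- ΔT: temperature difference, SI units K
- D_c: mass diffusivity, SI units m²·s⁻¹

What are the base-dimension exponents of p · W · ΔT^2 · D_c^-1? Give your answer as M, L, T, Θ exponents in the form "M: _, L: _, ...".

M: 2, L: -1, T: -3, Θ: 2

Collect each base-dimension exponent across the product:
  M: (1) + (1) + 2·(0) − (0) = 2
  L: (-1) + (2) + 2·(0) − (2) = -1
  T: (-2) + (-2) + 2·(0) − (-1) = -3
  Θ: (0) + (0) + 2·(1) − (0) = 2
So the dimensions are [M² L⁻¹ T⁻³ Θ²].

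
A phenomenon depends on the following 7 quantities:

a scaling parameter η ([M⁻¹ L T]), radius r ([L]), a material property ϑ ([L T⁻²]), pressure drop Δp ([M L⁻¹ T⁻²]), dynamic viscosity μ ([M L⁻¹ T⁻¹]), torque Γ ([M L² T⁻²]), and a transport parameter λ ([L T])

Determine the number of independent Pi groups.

There are 7 variables and 3 base dimensions (M, L, T).
The dimension matrix has rank 3.
Independent dimensionless groups: 7 − 3 = 4.

4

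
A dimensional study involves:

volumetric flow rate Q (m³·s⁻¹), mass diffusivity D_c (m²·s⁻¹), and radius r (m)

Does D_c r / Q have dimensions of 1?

Sum the exponent of each base dimension across the product:
  L: −[Q]_L + [D_c]_L + [r]_L = −(3) + (2) + (1) = 0
  T: −[Q]_T + [D_c]_T + [r]_T = −(-1) + (-1) + (0) = 0
All base exponents vanish — dimensionless.

yes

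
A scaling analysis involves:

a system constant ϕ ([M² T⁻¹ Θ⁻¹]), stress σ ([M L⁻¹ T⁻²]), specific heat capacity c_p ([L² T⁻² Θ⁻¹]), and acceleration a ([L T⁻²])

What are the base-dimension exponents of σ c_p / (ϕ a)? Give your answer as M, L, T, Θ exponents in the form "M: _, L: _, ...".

M: -1, L: 0, T: -1, Θ: 0

Collect each base-dimension exponent across the product:
  M: −(2) + (1) + (0) − (0) = -1
  L: −(0) + (-1) + (2) − (1) = 0
  T: −(-1) + (-2) + (-2) − (-2) = -1
  Θ: −(-1) + (0) + (-1) − (0) = 0
So the dimensions are [M⁻¹ T⁻¹].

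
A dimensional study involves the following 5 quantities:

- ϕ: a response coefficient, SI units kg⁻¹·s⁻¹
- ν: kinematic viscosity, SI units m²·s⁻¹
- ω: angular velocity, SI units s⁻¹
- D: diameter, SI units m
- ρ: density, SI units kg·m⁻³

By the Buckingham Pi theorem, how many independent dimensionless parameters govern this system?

There are 5 variables and 3 base dimensions (M, L, T).
The dimension matrix has rank 3.
Independent dimensionless groups: 5 − 3 = 2.

2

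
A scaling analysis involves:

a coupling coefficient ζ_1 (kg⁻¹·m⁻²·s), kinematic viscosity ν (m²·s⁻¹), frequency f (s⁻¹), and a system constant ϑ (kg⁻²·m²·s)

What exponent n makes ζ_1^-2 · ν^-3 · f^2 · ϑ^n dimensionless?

1

Balance the M exponent: (-2)·n from ϑ, plus −2·(-1) − 3·(0) + 2·(0) = 2 from the rest, must sum to zero.
-2n + 2 = 0, so n = 1.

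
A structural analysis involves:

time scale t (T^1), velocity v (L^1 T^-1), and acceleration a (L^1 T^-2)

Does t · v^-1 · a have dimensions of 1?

yes

Sum the exponent of each base dimension across the product:
  M: [t]_M − [v]_M + [a]_M = (0) − (0) + (0) = 0
  L: [t]_L − [v]_L + [a]_L = (0) − (1) + (1) = 0
  T: [t]_T − [v]_T + [a]_T = (1) − (-1) + (-2) = 0
All base exponents vanish — dimensionless.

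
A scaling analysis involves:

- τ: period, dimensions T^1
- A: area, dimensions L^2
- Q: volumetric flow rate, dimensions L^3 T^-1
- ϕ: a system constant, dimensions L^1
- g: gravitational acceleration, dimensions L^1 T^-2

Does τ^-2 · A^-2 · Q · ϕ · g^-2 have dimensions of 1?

Sum the exponent of each base dimension across the product:
  L: −2·[τ]_L − 2·[A]_L + [Q]_L + [ϕ]_L − 2·[g]_L = −2·(0) − 2·(2) + (3) + (1) − 2·(1) = -2
  T: −2·[τ]_T − 2·[A]_T + [Q]_T + [ϕ]_T − 2·[g]_T = −2·(1) − 2·(0) + (-1) + (0) − 2·(-2) = 1
Net dimensions [L⁻² T] ≠ [1] — not dimensionless.

no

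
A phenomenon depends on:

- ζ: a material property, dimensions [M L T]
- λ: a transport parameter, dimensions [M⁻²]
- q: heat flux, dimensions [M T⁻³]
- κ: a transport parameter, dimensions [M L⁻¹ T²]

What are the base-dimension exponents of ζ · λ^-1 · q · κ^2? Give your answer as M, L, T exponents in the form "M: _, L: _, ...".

Collect each base-dimension exponent across the product:
  M: (1) − (-2) + (1) + 2·(1) = 6
  L: (1) − (0) + (0) + 2·(-1) = -1
  T: (1) − (0) + (-3) + 2·(2) = 2
So the dimensions are [M⁶ L⁻¹ T²].

M: 6, L: -1, T: 2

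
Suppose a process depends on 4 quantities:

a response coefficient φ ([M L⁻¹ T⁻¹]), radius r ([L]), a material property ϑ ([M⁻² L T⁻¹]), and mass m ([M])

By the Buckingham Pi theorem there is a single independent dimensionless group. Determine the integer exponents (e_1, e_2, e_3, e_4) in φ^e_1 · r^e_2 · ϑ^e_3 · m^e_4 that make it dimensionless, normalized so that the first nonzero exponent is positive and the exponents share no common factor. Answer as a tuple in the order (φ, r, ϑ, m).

M: e_1·(1) + e_2·(0) + e_3·(-2) + e_4·(1) = 0
L: e_1·(-1) + e_2·(1) + e_3·(1) + e_4·(0) = 0
T: e_1·(-1) + e_2·(0) + e_3·(-1) + e_4·(0) = 0
Solving this homogeneous linear system for the smallest-integer solution (first nonzero entry positive) gives (1, 2, -1, -3).

(1, 2, -1, -3)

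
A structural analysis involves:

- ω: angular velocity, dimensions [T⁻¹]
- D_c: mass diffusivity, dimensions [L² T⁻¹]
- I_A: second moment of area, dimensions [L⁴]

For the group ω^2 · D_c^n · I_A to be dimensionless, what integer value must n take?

Balance the L exponent: (2)·n from D_c, plus 2·(0) + (4) = 4 from the rest, must sum to zero.
2n + 4 = 0, so n = -2.

-2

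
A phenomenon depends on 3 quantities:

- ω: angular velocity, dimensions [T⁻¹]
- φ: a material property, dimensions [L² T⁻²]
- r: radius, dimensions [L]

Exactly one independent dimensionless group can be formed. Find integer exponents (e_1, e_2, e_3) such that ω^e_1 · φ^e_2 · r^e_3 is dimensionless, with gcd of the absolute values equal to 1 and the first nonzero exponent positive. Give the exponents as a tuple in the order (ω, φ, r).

(2, -1, 2)

L: e_1·(0) + e_2·(2) + e_3·(1) = 0
T: e_1·(-1) + e_2·(-2) + e_3·(0) = 0
Solving this homogeneous linear system for the smallest-integer solution (first nonzero entry positive) gives (2, -1, 2).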